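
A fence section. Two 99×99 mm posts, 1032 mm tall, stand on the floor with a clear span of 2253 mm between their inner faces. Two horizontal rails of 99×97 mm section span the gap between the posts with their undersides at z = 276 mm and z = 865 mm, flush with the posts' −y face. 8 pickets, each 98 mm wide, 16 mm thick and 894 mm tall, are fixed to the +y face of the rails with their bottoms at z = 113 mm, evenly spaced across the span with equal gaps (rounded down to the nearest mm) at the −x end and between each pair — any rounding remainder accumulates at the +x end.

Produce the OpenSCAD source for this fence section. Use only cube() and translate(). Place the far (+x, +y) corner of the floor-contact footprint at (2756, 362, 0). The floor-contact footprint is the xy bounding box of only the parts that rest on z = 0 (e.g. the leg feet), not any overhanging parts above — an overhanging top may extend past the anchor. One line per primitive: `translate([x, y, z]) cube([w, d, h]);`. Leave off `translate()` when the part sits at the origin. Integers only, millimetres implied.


translate([305, 263, 0]) cube([99, 99, 1032]);
translate([2657, 263, 0]) cube([99, 99, 1032]);
translate([404, 263, 276]) cube([2253, 99, 97]);
translate([404, 263, 865]) cube([2253, 99, 97]);
translate([567, 362, 113]) cube([98, 16, 894]);
translate([828, 362, 113]) cube([98, 16, 894]);
translate([1089, 362, 113]) cube([98, 16, 894]);
translate([1350, 362, 113]) cube([98, 16, 894]);
translate([1611, 362, 113]) cube([98, 16, 894]);
translate([1872, 362, 113]) cube([98, 16, 894]);
translate([2133, 362, 113]) cube([98, 16, 894]);
translate([2394, 362, 113]) cube([98, 16, 894]);


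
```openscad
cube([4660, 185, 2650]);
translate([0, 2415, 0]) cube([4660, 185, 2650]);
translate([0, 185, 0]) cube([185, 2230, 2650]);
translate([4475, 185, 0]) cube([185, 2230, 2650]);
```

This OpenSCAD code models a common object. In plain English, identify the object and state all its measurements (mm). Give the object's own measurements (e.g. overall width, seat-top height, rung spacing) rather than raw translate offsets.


The wall frame of a small rectangular building: four walls, each 2650 mm tall and 185 mm thick, enclosing a footprint 4660 mm (x) by 2600 mm (y) outside-to-outside, with no floor or roof. The front and back walls (the −y and +y sides) span the full width; the two side walls fit between them.


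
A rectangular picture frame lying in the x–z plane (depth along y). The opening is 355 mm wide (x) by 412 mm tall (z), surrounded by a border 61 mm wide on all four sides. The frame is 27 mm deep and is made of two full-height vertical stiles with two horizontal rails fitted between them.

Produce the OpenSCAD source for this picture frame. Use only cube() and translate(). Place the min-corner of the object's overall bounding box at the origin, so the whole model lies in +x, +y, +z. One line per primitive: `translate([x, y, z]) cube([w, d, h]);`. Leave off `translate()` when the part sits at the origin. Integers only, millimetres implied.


cube([61, 27, 534]);
translate([416, 0, 0]) cube([61, 27, 534]);
translate([61, 0, 0]) cube([355, 27, 61]);
translate([61, 0, 473]) cube([355, 27, 61]);


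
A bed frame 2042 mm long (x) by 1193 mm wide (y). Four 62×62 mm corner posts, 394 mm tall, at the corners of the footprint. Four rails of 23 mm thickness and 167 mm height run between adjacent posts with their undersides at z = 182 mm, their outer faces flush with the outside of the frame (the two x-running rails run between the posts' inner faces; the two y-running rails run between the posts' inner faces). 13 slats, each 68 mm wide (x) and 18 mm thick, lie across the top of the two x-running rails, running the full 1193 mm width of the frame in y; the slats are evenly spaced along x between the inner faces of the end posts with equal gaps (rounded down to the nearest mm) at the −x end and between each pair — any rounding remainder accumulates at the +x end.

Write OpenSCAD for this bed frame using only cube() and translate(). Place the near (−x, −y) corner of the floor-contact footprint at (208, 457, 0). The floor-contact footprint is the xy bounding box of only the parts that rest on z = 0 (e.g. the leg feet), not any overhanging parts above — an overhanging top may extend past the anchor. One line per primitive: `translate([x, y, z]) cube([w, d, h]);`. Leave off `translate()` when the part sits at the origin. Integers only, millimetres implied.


// slat z = rail_z + rail_h = 182 + 167 = 349
// slat gap = ⌊(1918 − 13·68) / 14⌋ = 73
translate([208, 457, 0]) cube([62, 62, 394]);
translate([208, 1588, 0]) cube([62, 62, 394]);
translate([2188, 457, 0]) cube([62, 62, 394]);
translate([2188, 1588, 0]) cube([62, 62, 394]);
translate([270, 457, 182]) cube([1918, 23, 167]);
translate([270, 1627, 182]) cube([1918, 23, 167]);
translate([208, 519, 182]) cube([23, 1069, 167]);
translate([2227, 519, 182]) cube([23, 1069, 167]);
translate([343, 457, 349]) cube([68, 1193, 18]);
translate([484, 457, 349]) cube([68, 1193, 18]);
translate([625, 457, 349]) cube([68, 1193, 18]);
translate([766, 457, 349]) cube([68, 1193, 18]);
translate([907, 457, 349]) cube([68, 1193, 18]);
translate([1048, 457, 349]) cube([68, 1193, 18]);
translate([1189, 457, 349]) cube([68, 1193, 18]);
translate([1330, 457, 349]) cube([68, 1193, 18]);
translate([1471, 457, 349]) cube([68, 1193, 18]);
translate([1612, 457, 349]) cube([68, 1193, 18]);
translate([1753, 457, 349]) cube([68, 1193, 18]);
translate([1894, 457, 349]) cube([68, 1193, 18]);
translate([2035, 457, 349]) cube([68, 1193, 18]);


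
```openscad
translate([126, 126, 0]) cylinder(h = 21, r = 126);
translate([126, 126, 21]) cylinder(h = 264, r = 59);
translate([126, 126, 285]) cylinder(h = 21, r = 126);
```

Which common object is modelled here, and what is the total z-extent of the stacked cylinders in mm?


A spool. The overall height is 306 mm.

Three coaxial cylinders, large–small–large — a spool. Two 21 mm flanges and a 264 mm core give 21 + 264 + 21 = 306 mm.


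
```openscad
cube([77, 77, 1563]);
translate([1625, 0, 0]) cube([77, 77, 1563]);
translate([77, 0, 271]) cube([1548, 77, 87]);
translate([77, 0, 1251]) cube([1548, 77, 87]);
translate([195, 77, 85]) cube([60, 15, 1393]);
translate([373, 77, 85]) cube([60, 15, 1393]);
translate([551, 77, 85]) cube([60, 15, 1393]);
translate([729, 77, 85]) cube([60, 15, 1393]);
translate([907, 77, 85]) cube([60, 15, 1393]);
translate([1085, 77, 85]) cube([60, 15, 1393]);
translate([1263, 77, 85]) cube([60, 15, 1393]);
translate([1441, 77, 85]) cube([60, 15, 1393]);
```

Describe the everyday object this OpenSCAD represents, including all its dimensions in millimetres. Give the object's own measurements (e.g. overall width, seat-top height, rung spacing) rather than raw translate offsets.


A fence section. Two 77×77 mm posts, 1563 mm tall, stand on the floor with a clear span of 1548 mm between their inner faces. Two horizontal rails of 77×87 mm section span the gap between the posts with their undersides at z = 271 mm and z = 1251 mm, flush with the posts' −y face. 8 pickets, each 60 mm wide, 15 mm thick and 1393 mm tall, are fixed to the +y face of the rails with their bottoms at z = 85 mm, spaced across the span with a 118 mm gap after the −x post and between neighbouring pickets, with 124 mm left before the +x post.


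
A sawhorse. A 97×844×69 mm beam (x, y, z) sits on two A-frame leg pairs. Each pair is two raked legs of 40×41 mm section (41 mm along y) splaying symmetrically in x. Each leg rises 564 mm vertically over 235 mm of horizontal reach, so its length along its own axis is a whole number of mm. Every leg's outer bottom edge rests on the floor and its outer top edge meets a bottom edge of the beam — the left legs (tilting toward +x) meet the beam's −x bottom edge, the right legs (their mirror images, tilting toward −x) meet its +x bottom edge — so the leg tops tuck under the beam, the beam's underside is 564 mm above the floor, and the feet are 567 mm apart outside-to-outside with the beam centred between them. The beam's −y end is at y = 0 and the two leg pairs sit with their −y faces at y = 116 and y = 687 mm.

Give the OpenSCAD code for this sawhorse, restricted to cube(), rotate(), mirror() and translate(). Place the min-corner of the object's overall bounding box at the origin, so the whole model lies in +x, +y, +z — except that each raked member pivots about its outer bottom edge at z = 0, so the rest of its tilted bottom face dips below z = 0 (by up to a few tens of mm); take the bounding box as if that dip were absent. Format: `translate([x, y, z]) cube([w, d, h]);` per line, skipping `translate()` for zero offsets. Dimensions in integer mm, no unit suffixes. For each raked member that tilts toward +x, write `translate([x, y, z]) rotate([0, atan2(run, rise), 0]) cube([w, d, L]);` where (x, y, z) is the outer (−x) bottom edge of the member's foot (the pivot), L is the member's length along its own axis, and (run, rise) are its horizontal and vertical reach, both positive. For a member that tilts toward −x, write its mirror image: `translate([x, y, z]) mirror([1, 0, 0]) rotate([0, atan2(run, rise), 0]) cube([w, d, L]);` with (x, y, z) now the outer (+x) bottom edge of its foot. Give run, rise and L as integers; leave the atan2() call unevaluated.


// leg length = √(235² + 564²) = 611
// right-leg outer foot x = 2·235 + 97 = 567
// beam min-corner = (235, 0, 564)
translate([235, 0, 564]) cube([97, 844, 69]);
translate([0, 116, 0]) rotate([0, atan2(235, 564), 0]) cube([40, 41, 611]);
translate([567, 116, 0]) mirror([1, 0, 0]) rotate([0, atan2(235, 564), 0]) cube([40, 41, 611]);
translate([0, 687, 0]) rotate([0, atan2(235, 564), 0]) cube([40, 41, 611]);
translate([567, 687, 0]) mirror([1, 0, 0]) rotate([0, atan2(235, 564), 0]) cube([40, 41, 611]);


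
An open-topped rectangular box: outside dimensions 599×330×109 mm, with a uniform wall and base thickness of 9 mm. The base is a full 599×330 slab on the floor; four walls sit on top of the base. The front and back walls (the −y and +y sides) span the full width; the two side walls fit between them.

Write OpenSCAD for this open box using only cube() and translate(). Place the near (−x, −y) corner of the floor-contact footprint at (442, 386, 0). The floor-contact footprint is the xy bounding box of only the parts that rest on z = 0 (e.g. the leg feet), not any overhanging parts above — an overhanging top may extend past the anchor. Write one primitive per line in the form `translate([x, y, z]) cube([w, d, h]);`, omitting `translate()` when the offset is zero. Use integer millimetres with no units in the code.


translate([442, 386, 0]) cube([599, 330, 9]);
translate([442, 386, 9]) cube([599, 9, 100]);
translate([442, 707, 9]) cube([599, 9, 100]);
translate([442, 395, 9]) cube([9, 312, 100]);
translate([1032, 395, 9]) cube([9, 312, 100]);


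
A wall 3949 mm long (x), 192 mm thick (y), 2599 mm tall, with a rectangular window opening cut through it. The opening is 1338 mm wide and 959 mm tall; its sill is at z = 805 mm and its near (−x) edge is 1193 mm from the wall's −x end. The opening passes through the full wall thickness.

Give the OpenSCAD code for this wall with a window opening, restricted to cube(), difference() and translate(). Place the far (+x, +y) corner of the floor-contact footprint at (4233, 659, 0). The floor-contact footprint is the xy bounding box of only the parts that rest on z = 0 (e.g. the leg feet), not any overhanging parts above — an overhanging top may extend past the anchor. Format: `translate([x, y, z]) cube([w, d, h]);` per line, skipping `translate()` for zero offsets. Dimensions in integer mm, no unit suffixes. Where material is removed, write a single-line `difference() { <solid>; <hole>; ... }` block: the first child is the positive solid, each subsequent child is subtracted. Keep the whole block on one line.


difference() { translate([284, 467, 0]) cube([3949, 192, 2599]); translate([1477, 467, 805]) cube([1338, 192, 959]); }


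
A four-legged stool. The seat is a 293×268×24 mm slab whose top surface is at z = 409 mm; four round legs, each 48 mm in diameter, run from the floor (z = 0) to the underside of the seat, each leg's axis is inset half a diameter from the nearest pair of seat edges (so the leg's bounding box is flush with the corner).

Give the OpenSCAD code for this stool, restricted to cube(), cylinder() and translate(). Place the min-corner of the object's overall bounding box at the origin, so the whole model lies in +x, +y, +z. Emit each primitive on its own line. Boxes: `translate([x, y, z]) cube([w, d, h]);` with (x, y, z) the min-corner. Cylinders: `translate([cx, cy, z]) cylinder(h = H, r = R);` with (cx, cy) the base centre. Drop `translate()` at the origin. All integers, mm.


translate([0, 0, 385]) cube([293, 268, 24]);
translate([24, 24, 0]) cylinder(h = 385, r = 24);
translate([269, 24, 0]) cylinder(h = 385, r = 24);
translate([24, 244, 0]) cylinder(h = 385, r = 24);
translate([269, 244, 0]) cylinder(h = 385, r = 24);


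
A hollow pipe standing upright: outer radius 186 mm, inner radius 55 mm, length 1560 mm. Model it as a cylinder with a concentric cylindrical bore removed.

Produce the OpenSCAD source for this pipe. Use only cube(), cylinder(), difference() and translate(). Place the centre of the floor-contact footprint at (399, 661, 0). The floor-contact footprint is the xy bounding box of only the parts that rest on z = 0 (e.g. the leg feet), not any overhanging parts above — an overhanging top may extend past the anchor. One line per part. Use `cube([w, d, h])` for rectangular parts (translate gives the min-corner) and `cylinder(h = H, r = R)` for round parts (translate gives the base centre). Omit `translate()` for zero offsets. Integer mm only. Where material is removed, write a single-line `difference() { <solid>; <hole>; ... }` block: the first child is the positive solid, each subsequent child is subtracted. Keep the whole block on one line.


difference() { translate([399, 661, 0]) cylinder(h = 1560, r = 186); translate([399, 661, 0]) cylinder(h = 1560, r = 55); }


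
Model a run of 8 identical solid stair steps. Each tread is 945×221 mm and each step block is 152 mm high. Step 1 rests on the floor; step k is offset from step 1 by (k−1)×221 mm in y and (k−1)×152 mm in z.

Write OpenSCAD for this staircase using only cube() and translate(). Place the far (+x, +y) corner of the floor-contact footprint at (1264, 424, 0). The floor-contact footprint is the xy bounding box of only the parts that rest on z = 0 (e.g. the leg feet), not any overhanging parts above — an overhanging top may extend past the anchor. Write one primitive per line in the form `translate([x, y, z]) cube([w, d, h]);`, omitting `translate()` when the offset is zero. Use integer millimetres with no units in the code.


translate([319, 203, 0]) cube([945, 221, 152]);
translate([319, 424, 152]) cube([945, 221, 152]);
translate([319, 645, 304]) cube([945, 221, 152]);
translate([319, 866, 456]) cube([945, 221, 152]);
translate([319, 1087, 608]) cube([945, 221, 152]);
translate([319, 1308, 760]) cube([945, 221, 152]);
translate([319, 1529, 912]) cube([945, 221, 152]);
translate([319, 1750, 1064]) cube([945, 221, 152]);


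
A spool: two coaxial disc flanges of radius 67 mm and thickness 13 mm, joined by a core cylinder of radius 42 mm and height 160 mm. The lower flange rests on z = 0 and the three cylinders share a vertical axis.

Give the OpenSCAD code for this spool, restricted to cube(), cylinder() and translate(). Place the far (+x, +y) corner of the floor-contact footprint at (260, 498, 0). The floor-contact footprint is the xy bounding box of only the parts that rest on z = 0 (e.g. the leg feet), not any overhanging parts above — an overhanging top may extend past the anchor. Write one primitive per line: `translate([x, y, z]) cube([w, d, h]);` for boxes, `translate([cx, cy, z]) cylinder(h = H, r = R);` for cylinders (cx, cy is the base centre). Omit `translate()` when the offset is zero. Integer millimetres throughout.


translate([193, 431, 0]) cylinder(h = 13, r = 67);
translate([193, 431, 13]) cylinder(h = 160, r = 42);
translate([193, 431, 173]) cylinder(h = 13, r = 67);


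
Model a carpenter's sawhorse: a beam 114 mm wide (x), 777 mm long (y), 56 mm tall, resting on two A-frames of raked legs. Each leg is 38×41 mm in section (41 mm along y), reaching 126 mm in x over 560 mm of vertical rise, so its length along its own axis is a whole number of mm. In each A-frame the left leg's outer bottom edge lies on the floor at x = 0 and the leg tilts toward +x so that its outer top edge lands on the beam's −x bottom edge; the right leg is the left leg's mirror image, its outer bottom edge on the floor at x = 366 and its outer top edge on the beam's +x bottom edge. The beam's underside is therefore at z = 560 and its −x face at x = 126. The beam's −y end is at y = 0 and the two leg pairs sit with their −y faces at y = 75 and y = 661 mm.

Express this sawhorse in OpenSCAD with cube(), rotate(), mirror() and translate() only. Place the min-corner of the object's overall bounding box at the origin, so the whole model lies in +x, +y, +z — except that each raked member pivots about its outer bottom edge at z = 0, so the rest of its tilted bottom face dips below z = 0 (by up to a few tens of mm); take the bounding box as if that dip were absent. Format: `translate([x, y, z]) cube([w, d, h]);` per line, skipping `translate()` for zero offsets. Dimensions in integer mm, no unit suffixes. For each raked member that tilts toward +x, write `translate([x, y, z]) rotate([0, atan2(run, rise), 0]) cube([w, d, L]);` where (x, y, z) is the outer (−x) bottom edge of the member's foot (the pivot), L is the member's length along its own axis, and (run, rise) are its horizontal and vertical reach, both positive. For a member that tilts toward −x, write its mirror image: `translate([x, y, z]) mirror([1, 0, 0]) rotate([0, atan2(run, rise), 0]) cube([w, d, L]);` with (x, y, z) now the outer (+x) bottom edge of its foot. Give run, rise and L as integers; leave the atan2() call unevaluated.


translate([126, 0, 560]) cube([114, 777, 56]);
translate([0, 75, 0]) rotate([0, atan2(126, 560), 0]) cube([38, 41, 574]);
translate([366, 75, 0]) mirror([1, 0, 0]) rotate([0, atan2(126, 560), 0]) cube([38, 41, 574]);
translate([0, 661, 0]) rotate([0, atan2(126, 560), 0]) cube([38, 41, 574]);
translate([366, 661, 0]) mirror([1, 0, 0]) rotate([0, atan2(126, 560), 0]) cube([38, 41, 574]);


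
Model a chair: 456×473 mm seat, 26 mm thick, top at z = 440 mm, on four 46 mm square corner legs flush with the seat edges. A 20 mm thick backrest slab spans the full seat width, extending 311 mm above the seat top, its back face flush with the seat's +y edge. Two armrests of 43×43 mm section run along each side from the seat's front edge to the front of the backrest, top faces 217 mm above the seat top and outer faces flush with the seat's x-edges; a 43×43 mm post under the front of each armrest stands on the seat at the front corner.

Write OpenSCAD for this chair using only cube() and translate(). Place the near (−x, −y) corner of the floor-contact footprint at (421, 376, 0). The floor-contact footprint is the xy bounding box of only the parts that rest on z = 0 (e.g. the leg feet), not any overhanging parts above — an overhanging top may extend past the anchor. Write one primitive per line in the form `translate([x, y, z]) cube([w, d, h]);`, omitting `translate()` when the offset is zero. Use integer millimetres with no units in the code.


translate([421, 376, 414]) cube([456, 473, 26]);
translate([421, 376, 0]) cube([46, 46, 414]);
translate([831, 376, 0]) cube([46, 46, 414]);
translate([421, 803, 0]) cube([46, 46, 414]);
translate([831, 803, 0]) cube([46, 46, 414]);
translate([421, 829, 440]) cube([456, 20, 311]);
translate([421, 376, 614]) cube([43, 453, 43]);
translate([834, 376, 614]) cube([43, 453, 43]);
translate([421, 376, 440]) cube([43, 43, 174]);
translate([834, 376, 440]) cube([43, 43, 174]);


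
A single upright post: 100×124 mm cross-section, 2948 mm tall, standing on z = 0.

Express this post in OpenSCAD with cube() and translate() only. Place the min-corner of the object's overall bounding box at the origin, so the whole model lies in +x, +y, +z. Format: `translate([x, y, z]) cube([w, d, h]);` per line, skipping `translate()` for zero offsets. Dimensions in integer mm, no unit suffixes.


cube([100, 124, 2948]);


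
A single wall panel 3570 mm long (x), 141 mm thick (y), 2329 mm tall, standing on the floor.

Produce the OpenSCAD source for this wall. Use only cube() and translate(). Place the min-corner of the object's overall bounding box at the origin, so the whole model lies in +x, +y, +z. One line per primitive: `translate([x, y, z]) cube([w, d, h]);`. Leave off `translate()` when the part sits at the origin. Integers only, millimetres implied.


cube([3570, 141, 2329]);


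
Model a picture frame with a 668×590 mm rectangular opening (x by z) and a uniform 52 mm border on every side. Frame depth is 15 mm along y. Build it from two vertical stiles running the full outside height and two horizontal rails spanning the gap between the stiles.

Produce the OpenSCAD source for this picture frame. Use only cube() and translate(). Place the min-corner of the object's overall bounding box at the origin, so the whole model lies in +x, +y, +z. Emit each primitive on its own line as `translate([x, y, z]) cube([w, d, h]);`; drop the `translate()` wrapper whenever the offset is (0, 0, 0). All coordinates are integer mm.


cube([52, 15, 694]);
translate([720, 0, 0]) cube([52, 15, 694]);
translate([52, 0, 0]) cube([668, 15, 52]);
translate([52, 0, 642]) cube([668, 15, 52]);


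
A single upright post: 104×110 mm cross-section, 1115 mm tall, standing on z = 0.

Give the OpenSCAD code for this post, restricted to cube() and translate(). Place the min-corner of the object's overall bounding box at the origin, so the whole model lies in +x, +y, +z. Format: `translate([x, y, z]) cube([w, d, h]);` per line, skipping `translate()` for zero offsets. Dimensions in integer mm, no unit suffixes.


cube([104, 110, 1115]);


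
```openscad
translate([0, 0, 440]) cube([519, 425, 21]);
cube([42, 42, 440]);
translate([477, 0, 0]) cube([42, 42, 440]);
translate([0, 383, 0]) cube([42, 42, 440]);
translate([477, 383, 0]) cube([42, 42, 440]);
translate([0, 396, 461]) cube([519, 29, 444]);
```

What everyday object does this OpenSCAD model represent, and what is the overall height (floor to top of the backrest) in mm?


A chair. The overall height is 905 mm.

A slab on four corner posts with a tall panel at the back — a chair. The seat slab sits at z = 440 with thickness 21, and the 444 mm backrest starts at the seat top, so the overall height is 440 + 21 + 444 = 905 mm.


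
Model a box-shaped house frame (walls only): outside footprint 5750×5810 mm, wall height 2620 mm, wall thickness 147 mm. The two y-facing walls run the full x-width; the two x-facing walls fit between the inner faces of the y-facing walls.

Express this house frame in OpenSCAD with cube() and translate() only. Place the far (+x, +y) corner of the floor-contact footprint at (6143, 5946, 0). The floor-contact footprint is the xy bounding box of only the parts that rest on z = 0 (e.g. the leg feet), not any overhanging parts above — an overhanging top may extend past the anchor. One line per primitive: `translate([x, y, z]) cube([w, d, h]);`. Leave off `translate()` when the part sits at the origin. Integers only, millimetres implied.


translate([393, 136, 0]) cube([5750, 147, 2620]);
translate([393, 5799, 0]) cube([5750, 147, 2620]);
translate([393, 283, 0]) cube([147, 5516, 2620]);
translate([5996, 283, 0]) cube([147, 5516, 2620]);


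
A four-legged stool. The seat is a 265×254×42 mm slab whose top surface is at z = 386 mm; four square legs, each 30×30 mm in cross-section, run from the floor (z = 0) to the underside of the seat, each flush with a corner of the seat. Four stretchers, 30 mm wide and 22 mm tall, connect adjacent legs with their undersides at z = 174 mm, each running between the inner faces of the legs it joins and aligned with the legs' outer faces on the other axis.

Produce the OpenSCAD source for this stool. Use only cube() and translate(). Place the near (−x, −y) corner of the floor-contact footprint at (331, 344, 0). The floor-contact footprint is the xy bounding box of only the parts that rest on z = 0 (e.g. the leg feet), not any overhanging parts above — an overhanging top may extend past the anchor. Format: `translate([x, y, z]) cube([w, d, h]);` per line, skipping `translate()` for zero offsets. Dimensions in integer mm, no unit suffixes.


translate([331, 344, 344]) cube([265, 254, 42]);
translate([331, 344, 0]) cube([30, 30, 344]);
translate([566, 344, 0]) cube([30, 30, 344]);
translate([331, 568, 0]) cube([30, 30, 344]);
translate([566, 568, 0]) cube([30, 30, 344]);
translate([361, 344, 174]) cube([205, 30, 22]);
translate([361, 568, 174]) cube([205, 30, 22]);
translate([331, 374, 174]) cube([30, 194, 22]);
translate([566, 374, 174]) cube([30, 194, 22]);


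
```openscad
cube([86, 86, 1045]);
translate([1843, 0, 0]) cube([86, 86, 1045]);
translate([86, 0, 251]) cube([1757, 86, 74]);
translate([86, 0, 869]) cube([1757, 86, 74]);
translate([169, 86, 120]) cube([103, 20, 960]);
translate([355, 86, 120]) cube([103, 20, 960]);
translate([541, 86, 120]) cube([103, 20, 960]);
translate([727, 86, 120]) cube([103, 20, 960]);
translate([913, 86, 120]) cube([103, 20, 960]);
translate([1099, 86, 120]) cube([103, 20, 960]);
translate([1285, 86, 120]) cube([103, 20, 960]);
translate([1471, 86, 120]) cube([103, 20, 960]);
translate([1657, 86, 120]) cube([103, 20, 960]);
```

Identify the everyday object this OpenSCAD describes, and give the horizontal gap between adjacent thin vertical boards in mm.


A fence section. The picket gap is 83 mm.

Two posts, two rails, 9 pickets — a fence section. Span 1757 mm holds 9 pickets of 103 mm with 10 equal gaps: ⌊(1757 − 9·103) / 10⌋ = 83 mm.


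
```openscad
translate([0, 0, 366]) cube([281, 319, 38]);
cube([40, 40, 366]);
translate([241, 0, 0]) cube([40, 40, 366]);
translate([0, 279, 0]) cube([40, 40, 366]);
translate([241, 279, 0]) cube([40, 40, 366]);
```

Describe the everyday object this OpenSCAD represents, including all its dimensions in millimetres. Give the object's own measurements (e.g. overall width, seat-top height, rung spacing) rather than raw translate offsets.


A four-legged stool. The seat is a 281×319×38 mm slab whose top surface is at z = 404 mm; four square legs, each 40×40 mm in cross-section, run from the floor (z = 0) to the underside of the seat, each flush with a corner of the seat.


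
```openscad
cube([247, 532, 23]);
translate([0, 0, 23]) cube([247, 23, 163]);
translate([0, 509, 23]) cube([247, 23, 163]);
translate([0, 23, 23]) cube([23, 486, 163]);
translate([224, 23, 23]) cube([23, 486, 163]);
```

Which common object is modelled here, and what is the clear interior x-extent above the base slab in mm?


An open box. The internal width is 201 mm.

A 247×532 base slab with four walls standing on it — an open box. The base is 247 mm wide and the walls are 23 mm thick, so the internal width is 247 − 2 × 23 = 201 mm.


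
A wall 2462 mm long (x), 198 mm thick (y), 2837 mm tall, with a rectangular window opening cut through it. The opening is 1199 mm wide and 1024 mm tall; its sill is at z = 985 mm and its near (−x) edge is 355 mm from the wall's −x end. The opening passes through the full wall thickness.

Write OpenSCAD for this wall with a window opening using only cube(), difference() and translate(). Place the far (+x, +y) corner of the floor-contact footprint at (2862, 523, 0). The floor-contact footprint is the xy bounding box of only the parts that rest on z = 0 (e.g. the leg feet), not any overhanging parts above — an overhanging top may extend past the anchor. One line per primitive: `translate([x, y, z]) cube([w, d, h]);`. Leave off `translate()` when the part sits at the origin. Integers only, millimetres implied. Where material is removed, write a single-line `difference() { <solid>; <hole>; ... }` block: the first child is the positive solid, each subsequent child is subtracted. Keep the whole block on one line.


difference() { translate([400, 325, 0]) cube([2462, 198, 2837]); translate([755, 325, 985]) cube([1199, 198, 1024]); }


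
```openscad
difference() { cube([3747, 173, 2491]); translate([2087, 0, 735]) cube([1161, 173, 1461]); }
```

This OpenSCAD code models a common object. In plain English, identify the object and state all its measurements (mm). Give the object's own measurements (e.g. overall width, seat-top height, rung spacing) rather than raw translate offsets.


A wall 3747 mm long (x), 173 mm thick (y), 2491 mm tall, with a rectangular window opening cut through it. The opening is 1161 mm wide and 1461 mm tall; its sill is at z = 735 mm and its near (−x) edge is 2087 mm from the wall's −x end. The opening passes through the full wall thickness.


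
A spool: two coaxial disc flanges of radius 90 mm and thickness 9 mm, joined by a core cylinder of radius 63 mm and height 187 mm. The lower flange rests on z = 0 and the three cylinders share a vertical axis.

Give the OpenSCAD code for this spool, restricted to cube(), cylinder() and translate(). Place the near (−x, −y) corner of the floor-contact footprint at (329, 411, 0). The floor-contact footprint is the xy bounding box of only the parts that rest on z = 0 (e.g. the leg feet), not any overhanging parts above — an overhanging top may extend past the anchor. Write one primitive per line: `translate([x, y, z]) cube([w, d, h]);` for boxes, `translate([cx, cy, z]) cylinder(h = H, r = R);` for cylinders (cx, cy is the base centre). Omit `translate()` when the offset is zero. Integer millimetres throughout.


translate([419, 501, 0]) cylinder(h = 9, r = 90);
translate([419, 501, 9]) cylinder(h = 187, r = 63);
translate([419, 501, 196]) cylinder(h = 9, r = 90);


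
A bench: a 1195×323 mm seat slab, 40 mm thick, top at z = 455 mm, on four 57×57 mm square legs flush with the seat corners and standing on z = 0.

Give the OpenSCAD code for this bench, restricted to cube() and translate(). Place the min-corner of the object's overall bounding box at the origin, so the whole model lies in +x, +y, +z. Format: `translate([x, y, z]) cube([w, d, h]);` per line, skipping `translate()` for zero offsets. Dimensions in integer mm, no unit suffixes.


translate([0, 0, 415]) cube([1195, 323, 40]);
cube([57, 57, 415]);
translate([0, 266, 0]) cube([57, 57, 415]);
translate([1138, 0, 0]) cube([57, 57, 415]);
translate([1138, 266, 0]) cube([57, 57, 415]);


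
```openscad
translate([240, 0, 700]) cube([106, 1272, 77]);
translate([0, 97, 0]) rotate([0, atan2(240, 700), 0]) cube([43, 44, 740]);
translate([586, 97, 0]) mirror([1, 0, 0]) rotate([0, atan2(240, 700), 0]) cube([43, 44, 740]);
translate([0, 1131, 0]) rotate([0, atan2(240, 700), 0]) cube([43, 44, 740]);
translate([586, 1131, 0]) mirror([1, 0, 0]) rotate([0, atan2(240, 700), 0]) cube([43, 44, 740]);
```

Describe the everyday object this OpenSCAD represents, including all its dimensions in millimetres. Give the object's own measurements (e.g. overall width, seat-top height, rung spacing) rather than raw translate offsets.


A sawhorse. A 106×1272×77 mm beam (x, y, z) sits on two A-frame leg pairs. Each pair is two raked legs of 43×44 mm section (44 mm along y) splaying symmetrically in x. Each leg rises 700 mm vertically over 240 mm of horizontal reach and is 740 mm long along its own axis. Every leg's outer bottom edge rests on the floor and its outer top edge meets a bottom edge of the beam — the left legs (tilting toward +x) meet the beam's −x bottom edge, the right legs (their mirror images, tilting toward −x) meet its +x bottom edge — so the leg tops tuck under the beam, the beam's underside is 700 mm above the floor, and the feet are 586 mm apart outside-to-outside with the beam centred between them. The two leg pairs are set in 97 mm from either end of the beam.


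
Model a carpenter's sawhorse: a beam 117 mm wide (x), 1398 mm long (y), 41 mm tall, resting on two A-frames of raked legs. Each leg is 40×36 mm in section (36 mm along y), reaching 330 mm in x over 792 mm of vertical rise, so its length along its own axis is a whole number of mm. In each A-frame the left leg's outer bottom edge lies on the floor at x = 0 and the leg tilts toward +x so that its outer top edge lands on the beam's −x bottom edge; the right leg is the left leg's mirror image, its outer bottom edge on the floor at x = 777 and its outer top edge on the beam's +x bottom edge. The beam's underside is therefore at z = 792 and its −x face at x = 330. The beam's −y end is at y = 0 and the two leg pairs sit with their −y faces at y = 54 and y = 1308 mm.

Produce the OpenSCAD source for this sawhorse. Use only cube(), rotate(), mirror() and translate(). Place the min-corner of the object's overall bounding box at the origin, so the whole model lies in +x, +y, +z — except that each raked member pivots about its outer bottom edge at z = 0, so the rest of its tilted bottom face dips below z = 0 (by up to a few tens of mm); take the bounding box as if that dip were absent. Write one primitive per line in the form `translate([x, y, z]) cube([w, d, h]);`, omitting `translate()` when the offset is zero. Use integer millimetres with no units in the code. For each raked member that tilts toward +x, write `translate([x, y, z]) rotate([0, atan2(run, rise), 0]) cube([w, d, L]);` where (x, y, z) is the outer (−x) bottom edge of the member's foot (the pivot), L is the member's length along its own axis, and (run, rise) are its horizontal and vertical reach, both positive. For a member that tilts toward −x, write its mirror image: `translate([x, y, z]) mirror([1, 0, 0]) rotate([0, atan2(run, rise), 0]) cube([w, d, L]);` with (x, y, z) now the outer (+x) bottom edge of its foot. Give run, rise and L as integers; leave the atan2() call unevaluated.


translate([330, 0, 792]) cube([117, 1398, 41]);
translate([0, 54, 0]) rotate([0, atan2(330, 792), 0]) cube([40, 36, 858]);
translate([777, 54, 0]) mirror([1, 0, 0]) rotate([0, atan2(330, 792), 0]) cube([40, 36, 858]);
translate([0, 1308, 0]) rotate([0, atan2(330, 792), 0]) cube([40, 36, 858]);
translate([777, 1308, 0]) mirror([1, 0, 0]) rotate([0, atan2(330, 792), 0]) cube([40, 36, 858]);


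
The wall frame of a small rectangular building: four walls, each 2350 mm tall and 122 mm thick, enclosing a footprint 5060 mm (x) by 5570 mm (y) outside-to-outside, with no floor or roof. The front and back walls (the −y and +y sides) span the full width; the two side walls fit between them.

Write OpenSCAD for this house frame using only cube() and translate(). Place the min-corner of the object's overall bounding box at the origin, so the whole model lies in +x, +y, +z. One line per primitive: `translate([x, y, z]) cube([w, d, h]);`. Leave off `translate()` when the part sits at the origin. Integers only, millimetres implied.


cube([5060, 122, 2350]);
translate([0, 5448, 0]) cube([5060, 122, 2350]);
translate([0, 122, 0]) cube([122, 5326, 2350]);
translate([4938, 122, 0]) cube([122, 5326, 2350]);


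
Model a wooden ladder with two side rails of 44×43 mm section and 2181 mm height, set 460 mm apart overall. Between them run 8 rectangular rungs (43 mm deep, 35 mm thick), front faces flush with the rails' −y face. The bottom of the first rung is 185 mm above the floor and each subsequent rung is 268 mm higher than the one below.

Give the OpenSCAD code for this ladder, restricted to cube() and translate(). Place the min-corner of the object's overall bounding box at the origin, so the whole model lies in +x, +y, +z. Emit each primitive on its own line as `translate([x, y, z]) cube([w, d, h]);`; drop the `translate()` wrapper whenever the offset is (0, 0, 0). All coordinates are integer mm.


// rung span = 460 - 2*44 = 372
// rung[k] z = 185 + k*268
cube([44, 43, 2181]);
translate([416, 0, 0]) cube([44, 43, 2181]);
translate([44, 0, 185]) cube([372, 43, 35]);
translate([44, 0, 453]) cube([372, 43, 35]);
translate([44, 0, 721]) cube([372, 43, 35]);
translate([44, 0, 989]) cube([372, 43, 35]);
translate([44, 0, 1257]) cube([372, 43, 35]);
translate([44, 0, 1525]) cube([372, 43, 35]);
translate([44, 0, 1793]) cube([372, 43, 35]);
translate([44, 0, 2061]) cube([372, 43, 35]);


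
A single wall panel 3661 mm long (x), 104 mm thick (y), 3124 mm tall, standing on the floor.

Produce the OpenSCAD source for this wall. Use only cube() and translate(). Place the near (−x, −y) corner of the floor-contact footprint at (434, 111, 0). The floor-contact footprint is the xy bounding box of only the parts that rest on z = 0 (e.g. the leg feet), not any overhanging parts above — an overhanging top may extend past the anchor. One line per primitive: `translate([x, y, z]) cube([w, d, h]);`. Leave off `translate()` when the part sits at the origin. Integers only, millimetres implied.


translate([434, 111, 0]) cube([3661, 104, 3124]);


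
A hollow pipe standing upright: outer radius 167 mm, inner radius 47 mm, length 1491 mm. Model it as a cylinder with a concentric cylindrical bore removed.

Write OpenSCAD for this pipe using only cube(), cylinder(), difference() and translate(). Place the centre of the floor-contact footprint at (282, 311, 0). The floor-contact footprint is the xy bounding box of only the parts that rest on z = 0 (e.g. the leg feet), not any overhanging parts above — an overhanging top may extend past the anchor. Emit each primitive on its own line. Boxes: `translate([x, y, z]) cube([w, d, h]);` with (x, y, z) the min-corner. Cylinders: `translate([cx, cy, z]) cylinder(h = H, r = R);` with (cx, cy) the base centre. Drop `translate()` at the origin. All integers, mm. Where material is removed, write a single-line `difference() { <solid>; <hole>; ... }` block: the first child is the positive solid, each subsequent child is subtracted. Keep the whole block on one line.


difference() { translate([282, 311, 0]) cylinder(h = 1491, r = 167); translate([282, 311, 0]) cylinder(h = 1491, r = 47); }


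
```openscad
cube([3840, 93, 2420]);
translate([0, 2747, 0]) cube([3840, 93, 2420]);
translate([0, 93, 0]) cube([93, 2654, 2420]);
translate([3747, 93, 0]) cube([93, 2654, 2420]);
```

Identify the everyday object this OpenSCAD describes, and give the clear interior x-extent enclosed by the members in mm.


A house (or room) frame. The interior width is 3654 mm.

Four 2420 mm walls enclosing a rectangle with no floor or roof — a room or house frame. Outside width is 3840 mm and wall thickness is 93 mm, so the interior width is 3840 − 2 × 93 = 3654 mm.


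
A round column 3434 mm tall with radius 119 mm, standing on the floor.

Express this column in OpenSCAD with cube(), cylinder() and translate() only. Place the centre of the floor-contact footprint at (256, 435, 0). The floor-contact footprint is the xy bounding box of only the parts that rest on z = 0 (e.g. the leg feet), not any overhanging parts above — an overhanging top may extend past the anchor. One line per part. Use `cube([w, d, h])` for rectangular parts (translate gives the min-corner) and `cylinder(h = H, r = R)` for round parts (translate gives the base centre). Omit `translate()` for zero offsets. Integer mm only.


translate([256, 435, 0]) cylinder(h = 3434, r = 119);


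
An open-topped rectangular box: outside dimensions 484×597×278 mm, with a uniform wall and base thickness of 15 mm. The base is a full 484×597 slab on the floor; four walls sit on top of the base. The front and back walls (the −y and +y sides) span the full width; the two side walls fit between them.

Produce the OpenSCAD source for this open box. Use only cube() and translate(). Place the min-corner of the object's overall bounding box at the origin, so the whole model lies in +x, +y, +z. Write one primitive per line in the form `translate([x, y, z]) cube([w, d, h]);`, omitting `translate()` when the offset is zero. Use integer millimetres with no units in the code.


cube([484, 597, 15]);
translate([0, 0, 15]) cube([484, 15, 263]);
translate([0, 582, 15]) cube([484, 15, 263]);
translate([0, 15, 15]) cube([15, 567, 263]);
translate([469, 15, 15]) cube([15, 567, 263]);
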